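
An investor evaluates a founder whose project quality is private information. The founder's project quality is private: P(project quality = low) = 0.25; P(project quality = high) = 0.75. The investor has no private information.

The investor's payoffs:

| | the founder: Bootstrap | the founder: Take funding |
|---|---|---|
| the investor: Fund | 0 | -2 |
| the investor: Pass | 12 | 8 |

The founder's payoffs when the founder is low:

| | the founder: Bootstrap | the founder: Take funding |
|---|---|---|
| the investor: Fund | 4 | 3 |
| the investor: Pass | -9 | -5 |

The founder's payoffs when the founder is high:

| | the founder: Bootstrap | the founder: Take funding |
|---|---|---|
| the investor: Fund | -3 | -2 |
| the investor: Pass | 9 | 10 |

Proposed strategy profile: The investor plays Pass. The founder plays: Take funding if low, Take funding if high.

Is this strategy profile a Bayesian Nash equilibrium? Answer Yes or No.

Yes

A profile is a BNE iff every type of every player is best-responding given beliefs about the other side.
The investor plays Pass: E[Pass] = 0.25·(8) + 0.75·(8) = 8; E[Fund] = -2. Best-responding. ✓
The founder (project quality low), facing Pass: Bootstrap gives -9, Take funding gives -5. Proposed Take funding is best. ✓
The founder (project quality high), facing Pass: Bootstrap gives 9, Take funding gives 10. Proposed Take funding is best. ✓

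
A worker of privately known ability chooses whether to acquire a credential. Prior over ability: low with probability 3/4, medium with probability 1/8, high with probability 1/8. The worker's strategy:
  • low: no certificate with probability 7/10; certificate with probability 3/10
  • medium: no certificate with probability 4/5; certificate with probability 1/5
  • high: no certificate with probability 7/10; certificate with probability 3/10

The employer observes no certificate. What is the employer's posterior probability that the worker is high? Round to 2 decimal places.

P(no certificate) = (3/4)·(7/10) + (1/8)·(4/5) + (1/8)·(7/10) = 57/80
P(high | no certificate) = ((1/8)·(7/10)) / (57/80) = (7/80) / (57/80) = 7/57

0.12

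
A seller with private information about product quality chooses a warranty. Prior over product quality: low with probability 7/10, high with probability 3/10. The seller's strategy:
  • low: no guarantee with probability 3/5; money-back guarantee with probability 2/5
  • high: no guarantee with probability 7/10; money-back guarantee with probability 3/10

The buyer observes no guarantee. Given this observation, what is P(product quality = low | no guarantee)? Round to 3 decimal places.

0.667

Apply Bayes' rule using the sender's strategy as the likelihood.
P(no guarantee) = (7/10)·(3/5) + (3/10)·(7/10) = 63/100
P(low | no guarantee) = ((7/10)·(3/5)) / (63/100) = (21/50) / (63/100) = 2/3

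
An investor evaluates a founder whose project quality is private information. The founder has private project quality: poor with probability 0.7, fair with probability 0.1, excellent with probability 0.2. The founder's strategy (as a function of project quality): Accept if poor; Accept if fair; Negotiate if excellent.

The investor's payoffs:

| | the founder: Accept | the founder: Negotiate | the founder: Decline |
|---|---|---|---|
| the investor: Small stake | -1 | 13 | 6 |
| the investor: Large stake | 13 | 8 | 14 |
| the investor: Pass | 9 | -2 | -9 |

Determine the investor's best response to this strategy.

Compute the investor's expected payoff for each action, taking the expectation over the founder's type.
E[Small stake] = 0.7·(-1) + 0.1·(-1) + 0.2·(13) = 1.8
E[Large stake] = 0.7·(13) + 0.1·(13) + 0.2·(8) = 12
E[Pass] = 0.7·(9) + 0.1·(9) + 0.2·(-2) = 6.8
Best response: Large stake (12 is the largest).

Large stake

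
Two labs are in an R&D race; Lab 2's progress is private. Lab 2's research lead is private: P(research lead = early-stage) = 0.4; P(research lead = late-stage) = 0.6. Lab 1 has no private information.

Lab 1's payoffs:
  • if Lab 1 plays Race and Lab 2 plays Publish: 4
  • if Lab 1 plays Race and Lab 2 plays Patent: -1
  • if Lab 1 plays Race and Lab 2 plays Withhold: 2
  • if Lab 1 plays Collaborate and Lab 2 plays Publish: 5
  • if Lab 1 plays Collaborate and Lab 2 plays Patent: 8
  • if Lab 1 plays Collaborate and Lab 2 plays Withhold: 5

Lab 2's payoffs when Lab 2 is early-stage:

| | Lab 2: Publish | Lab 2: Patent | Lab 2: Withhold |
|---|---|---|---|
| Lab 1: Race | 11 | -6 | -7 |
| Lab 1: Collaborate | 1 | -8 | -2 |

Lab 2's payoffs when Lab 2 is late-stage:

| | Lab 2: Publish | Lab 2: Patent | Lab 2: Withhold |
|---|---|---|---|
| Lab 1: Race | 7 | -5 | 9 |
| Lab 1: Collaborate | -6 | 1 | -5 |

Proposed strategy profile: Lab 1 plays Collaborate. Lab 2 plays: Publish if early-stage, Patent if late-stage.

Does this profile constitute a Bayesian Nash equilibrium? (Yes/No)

Lab 1 plays Collaborate: E[Collaborate] = 0.4·(5) + 0.6·(8) = 6.8; E[Race] = 1. Best-responding. ✓
Lab 2 (research lead early-stage), facing Collaborate: Publish gives 1, Patent gives -8, Withhold gives -2. Proposed Publish is best. ✓
Lab 2 (research lead late-stage), facing Collaborate: Publish gives -6, Patent gives 1, Withhold gives -5. Proposed Patent is best. ✓

Yes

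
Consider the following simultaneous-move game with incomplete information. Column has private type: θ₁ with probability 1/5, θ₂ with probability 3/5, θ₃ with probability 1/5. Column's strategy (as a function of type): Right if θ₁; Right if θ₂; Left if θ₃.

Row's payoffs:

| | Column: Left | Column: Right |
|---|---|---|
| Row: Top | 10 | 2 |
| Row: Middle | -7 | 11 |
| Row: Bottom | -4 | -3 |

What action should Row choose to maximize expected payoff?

Middle

E[Top] = 1/5·(2) + 3/5·(2) + 1/5·(10) = 18/5
E[Middle] = 1/5·(11) + 3/5·(11) + 1/5·(-7) = 37/5
E[Bottom] = 1/5·(-3) + 3/5·(-3) + 1/5·(-4) = -16/5
Best response: Middle (37/5 is the largest).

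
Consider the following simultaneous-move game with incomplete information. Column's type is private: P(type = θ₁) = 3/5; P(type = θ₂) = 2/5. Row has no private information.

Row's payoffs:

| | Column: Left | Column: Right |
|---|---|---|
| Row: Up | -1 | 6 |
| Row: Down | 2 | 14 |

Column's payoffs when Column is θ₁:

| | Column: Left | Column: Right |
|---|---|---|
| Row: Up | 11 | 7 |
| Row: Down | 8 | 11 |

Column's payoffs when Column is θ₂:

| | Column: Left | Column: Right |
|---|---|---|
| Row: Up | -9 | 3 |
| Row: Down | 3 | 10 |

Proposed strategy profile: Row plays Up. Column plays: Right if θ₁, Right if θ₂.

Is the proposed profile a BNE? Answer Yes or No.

Row plays Up: E[Up] = 3/5·(6) + 2/5·(6) = 6; E[Down] = 14. Not best-responding. ✗
Column (type θ₁), facing Up: Left gives 11, Right gives 7. Proposed Right is not best — profitable deviation exists. ✗
Column (type θ₂), facing Up: Left gives -9, Right gives 3. Proposed Right is best. ✓

No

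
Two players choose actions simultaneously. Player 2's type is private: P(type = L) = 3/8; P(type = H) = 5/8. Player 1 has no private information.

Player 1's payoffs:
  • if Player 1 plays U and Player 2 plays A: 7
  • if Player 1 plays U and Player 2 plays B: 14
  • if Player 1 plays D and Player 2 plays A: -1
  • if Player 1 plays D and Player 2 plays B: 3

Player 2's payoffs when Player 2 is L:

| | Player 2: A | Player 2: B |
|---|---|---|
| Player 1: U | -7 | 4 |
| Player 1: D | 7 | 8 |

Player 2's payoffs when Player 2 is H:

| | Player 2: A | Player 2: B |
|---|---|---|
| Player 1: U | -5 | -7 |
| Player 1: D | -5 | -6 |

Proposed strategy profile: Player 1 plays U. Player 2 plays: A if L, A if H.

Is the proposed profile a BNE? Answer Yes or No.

Player 1 plays U: E[U] = 3/8·(7) + 5/8·(7) = 7; E[D] = -1. Best-responding. ✓
Player 2 (type L), facing U: A gives -7, B gives 4. Proposed A is not best — profitable deviation exists. ✗
Player 2 (type H), facing U: A gives -5, B gives -7. Proposed A is best. ✓

No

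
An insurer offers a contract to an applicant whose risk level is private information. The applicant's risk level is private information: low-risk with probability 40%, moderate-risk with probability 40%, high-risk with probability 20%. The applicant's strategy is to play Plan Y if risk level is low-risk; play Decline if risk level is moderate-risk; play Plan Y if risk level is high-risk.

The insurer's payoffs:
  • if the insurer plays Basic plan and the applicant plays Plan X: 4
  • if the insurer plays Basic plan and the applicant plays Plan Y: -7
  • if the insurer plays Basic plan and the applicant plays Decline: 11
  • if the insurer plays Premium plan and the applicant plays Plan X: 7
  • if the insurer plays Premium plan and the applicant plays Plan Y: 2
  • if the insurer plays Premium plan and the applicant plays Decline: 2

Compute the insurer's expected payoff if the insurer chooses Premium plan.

2

E[Premium plan] = 0.4·2 + 0.4·2 + 0.2·2 = 0.8 + 0.8 + 0.4 = 2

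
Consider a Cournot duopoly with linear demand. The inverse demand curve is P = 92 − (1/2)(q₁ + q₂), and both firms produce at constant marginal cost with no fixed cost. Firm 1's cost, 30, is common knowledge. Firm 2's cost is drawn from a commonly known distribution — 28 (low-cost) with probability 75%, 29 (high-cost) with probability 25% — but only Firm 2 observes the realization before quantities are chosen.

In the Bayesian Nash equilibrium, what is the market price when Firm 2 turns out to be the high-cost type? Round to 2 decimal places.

Firm 2 with cost c maximizes (92 − (1/2)(q₁+q₂) − c)·q₂, giving q₂(c) = (92 − c − (1/2)q₁).
E[c₂] = 0.75·28 + 0.25·29 = 28.25
Firm 1's FOC against E[q₂] yields q₁ = (92 − 2·30 + E[c₂])/(3/2) = (92 − 60 + 28.25)/(3/2) = 40.1667.
q₂(high-cost) = 42.9167, so P = 92 − (1/2)·(40.1667 + 42.9167) = 50.4583.

50.46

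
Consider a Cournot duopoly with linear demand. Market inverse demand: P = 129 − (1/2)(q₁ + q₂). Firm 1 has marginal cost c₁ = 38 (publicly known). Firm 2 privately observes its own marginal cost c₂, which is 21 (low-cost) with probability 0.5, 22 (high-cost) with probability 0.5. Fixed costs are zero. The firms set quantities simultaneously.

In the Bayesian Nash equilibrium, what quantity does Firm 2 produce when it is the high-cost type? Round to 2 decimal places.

Firm 2 with cost c maximizes (129 − (1/2)(q₁+q₂) − c)·q₂, giving q₂(c) = (129 − c − (1/2)q₁).
E[c₂] = 0.5·21 + 0.5·22 = 21.5
Firm 1's FOC against E[q₂] yields q₁ = (129 − 2·38 + E[c₂])/(3/2) = (129 − 76 + 21.5)/(3/2) = 49.6667.
q₂(high-cost) = (129 − 22 − (1/2)·49.6667) = 82.1667.

82.17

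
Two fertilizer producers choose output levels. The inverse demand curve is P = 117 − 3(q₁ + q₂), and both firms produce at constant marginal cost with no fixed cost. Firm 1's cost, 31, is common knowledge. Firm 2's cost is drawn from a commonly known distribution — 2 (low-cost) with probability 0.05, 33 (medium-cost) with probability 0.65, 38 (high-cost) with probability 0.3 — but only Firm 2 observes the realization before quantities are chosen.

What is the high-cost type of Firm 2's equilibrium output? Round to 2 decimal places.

8.28

Each type of Firm 2 best-responds to q₁; Firm 1 best-responds to the expected q₂ over Firm 2's types.
Firm 2 with cost c maximizes (117 − 3(q₁+q₂) − c)·q₂, giving q₂(c) = (117 − c − 3q₁)/6.
E[c₂] = 0.05·2 + 0.65·33 + 0.3·38 = 32.95
Firm 1's FOC against E[q₂] yields q₁ = (117 − 2·31 + E[c₂])/9 = (117 − 62 + 32.95)/9 = 9.77222.
q₂(high-cost) = (117 − 38 − 3·9.77222)/6 = 8.28056.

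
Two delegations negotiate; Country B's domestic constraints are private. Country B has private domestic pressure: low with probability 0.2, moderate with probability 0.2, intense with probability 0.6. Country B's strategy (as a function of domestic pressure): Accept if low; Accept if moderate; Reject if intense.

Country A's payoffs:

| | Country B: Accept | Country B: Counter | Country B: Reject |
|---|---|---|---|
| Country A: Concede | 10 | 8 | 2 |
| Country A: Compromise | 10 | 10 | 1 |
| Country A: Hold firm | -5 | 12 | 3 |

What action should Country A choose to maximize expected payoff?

Concede

Compute Country A's expected payoff for each action, taking the expectation over Country B's type.
E[Concede] = 0.2·(10) + 0.2·(10) + 0.6·(2) = 5.2
E[Compromise] = 0.2·(10) + 0.2·(10) + 0.6·(1) = 4.6
E[Hold firm] = 0.2·(-5) + 0.2·(-5) + 0.6·(3) = -0.2
Best response: Concede (5.2 is the largest).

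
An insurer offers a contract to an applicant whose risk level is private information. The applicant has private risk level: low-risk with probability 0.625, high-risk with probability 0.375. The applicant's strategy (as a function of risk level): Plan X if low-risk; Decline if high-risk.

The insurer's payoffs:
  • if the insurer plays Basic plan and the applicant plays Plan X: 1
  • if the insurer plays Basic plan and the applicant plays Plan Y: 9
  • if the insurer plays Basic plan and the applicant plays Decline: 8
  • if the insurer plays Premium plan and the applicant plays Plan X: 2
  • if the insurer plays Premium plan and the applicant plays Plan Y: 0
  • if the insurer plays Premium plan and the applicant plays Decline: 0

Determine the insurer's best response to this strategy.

Basic plan

E[Basic plan] = 0.625·(1) + 0.375·(8) = 3.625
E[Premium plan] = 0.625·(2) + 0.375·(0) = 1.25
Best response: Basic plan (3.625 is the largest).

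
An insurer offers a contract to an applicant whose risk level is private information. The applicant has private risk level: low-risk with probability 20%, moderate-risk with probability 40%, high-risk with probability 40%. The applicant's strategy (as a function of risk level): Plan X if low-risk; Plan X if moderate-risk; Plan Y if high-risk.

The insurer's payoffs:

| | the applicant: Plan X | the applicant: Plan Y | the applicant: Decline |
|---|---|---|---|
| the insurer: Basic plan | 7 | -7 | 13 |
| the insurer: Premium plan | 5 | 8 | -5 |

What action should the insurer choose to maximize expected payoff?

Premium plan

E[Basic plan] = 0.2·(7) + 0.4·(7) + 0.4·(-7) = 1.4
E[Premium plan] = 0.2·(5) + 0.4·(5) + 0.4·(8) = 6.2
Best response: Premium plan (6.2 is the largest).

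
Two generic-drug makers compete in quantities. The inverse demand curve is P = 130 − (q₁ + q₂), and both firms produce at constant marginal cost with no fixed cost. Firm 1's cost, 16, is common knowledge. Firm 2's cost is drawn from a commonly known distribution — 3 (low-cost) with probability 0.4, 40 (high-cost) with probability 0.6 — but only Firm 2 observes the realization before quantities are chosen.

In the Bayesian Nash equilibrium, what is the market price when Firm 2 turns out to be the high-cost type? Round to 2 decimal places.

Type-c best response for Firm 2: q₂(c) = (130 − c)/2 − q₁/2.
Firm 1 maximizes expected profit; its first-order condition is 130 − 2q₁ − E[q₂] − 16 = 0.
Substituting E[q₂] and solving: E[c₂] = 25.2, so q₁ = (130 − 2·16 + 25.2)/3 = 41.0667.
q₂(high-cost) = 24.4667, so P = 130 − (41.0667 + 24.4667) = 64.4667.

64.47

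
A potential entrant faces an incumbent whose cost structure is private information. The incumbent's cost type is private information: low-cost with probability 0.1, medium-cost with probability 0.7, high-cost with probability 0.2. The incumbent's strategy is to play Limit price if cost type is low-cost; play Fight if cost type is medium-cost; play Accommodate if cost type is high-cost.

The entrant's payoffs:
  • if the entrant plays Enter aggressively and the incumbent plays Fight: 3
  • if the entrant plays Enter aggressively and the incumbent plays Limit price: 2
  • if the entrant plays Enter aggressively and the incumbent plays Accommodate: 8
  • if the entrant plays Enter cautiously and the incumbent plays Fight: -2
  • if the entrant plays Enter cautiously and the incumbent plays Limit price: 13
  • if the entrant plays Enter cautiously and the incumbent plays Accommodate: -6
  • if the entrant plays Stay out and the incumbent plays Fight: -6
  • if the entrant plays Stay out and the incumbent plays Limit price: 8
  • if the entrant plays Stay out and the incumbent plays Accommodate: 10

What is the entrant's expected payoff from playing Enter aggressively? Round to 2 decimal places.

3.90

Take the expectation over the incumbent's cost type, weighting each type's action by its prior probability.
E[Enter aggressively] = 0.1·2 + 0.7·3 + 0.2·8 = 0.2 + 2.1 + 1.6 = 3.9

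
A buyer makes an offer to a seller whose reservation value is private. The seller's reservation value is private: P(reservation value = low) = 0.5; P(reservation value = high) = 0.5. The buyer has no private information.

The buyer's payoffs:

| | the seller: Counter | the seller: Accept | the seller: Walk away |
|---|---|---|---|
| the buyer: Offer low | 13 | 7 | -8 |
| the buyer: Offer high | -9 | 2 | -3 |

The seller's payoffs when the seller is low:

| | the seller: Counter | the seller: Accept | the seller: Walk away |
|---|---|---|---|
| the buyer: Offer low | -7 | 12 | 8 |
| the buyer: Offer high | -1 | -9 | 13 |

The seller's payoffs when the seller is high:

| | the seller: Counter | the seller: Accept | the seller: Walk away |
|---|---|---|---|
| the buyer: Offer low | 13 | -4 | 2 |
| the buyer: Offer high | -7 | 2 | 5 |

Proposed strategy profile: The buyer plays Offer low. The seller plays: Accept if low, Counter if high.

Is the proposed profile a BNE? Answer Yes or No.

The buyer plays Offer low: E[Offer low] = 0.5·(7) + 0.5·(13) = 10; E[Offer high] = -3.5. Best-responding. ✓
The seller (reservation value low), facing Offer low: Counter gives -7, Accept gives 12, Walk away gives 8. Proposed Accept is best. ✓
The seller (reservation value high), facing Offer low: Counter gives 13, Accept gives -4, Walk away gives 2. Proposed Counter is best. ✓

Yes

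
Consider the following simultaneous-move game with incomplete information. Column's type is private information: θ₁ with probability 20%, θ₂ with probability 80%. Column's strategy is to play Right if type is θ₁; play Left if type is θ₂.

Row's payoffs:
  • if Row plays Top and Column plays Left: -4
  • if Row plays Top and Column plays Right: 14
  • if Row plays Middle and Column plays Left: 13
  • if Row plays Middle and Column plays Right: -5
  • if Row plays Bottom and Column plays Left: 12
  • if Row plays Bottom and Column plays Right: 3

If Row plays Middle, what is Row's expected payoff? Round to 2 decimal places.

9.40

E[Middle] = 0.2·(-5) + 0.8·13 = (-1) + 10.4 = 9.4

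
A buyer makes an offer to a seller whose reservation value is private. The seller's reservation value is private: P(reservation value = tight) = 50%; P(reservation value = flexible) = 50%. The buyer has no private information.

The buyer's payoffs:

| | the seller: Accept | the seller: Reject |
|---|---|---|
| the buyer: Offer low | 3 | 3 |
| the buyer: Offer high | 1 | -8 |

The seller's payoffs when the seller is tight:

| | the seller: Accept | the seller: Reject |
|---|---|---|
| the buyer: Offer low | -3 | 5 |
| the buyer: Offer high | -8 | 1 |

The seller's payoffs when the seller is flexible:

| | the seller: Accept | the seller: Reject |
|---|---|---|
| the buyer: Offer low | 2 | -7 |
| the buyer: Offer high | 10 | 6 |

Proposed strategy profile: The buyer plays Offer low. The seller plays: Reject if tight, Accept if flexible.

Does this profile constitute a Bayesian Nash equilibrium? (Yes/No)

The buyer plays Offer low: E[Offer low] = 0.5·(3) + 0.5·(3) = 3; E[Offer high] = -3.5. Best-responding. ✓
The seller (reservation value tight), facing Offer low: Accept gives -3, Reject gives 5. Proposed Reject is best. ✓
The seller (reservation value flexible), facing Offer low: Accept gives 2, Reject gives -7. Proposed Accept is best. ✓

Yes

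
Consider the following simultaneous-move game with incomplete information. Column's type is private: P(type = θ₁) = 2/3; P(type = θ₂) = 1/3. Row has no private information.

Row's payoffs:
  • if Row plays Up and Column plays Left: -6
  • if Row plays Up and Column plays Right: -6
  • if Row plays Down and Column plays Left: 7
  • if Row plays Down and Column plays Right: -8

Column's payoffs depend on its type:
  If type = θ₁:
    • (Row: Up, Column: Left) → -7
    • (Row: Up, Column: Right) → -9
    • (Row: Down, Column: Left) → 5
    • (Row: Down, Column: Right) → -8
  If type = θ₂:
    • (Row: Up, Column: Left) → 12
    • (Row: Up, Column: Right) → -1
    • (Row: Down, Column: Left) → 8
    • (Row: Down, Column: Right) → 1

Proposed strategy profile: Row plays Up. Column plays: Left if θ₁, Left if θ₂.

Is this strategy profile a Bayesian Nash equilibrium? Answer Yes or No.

A profile is a BNE iff every type of every player is best-responding given beliefs about the other side.
Row plays Up: E[Up] = 2/3·(-6) + 1/3·(-6) = -6; E[Down] = 7. Not best-responding. ✗
Column (type θ₁), facing Up: Left gives -7, Right gives -9. Proposed Left is best. ✓
Column (type θ₂), facing Up: Left gives 12, Right gives -1. Proposed Left is best. ✓

No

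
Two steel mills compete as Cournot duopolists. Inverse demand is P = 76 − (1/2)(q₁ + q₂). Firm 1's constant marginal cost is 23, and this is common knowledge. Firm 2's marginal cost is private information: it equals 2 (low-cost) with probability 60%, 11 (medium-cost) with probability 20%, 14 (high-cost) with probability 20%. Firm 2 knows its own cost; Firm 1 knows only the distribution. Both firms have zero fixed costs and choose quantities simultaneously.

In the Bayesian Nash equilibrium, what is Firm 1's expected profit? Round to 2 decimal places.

291.21

Type-c best response for Firm 2: q₂(c) = (76 − c) − q₁/2.
Firm 1 maximizes expected profit; its first-order condition is 76 − q₁ − (1/2)E[q₂] − 23 = 0.
Substituting E[q₂] and solving: E[c₂] = 6.2, so q₁ = (76 − 2·23 + 6.2)/(3/2) = 24.1333.
E[P] = 76 − (1/2)·(q₁ + E[q₂]) = 35.0667; Firm 1's expected profit = (E[P] − 23)·q₁ = (35.0667 − 23)·24.1333 = 291.209.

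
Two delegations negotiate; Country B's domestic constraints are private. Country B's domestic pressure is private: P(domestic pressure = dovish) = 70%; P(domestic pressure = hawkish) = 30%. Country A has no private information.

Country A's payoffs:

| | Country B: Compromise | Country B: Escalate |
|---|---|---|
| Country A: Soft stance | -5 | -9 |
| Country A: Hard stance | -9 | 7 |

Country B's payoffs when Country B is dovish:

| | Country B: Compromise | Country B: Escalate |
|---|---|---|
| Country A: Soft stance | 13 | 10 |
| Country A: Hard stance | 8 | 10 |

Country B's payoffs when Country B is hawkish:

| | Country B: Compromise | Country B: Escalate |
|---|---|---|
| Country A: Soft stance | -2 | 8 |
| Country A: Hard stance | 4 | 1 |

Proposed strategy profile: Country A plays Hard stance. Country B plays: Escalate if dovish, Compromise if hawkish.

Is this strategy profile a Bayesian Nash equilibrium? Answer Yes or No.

Country A plays Hard stance: E[Hard stance] = 0.7·(7) + 0.3·(-9) = 2.2; E[Soft stance] = -7.8. Best-responding. ✓
Country B (domestic pressure dovish), facing Hard stance: Compromise gives 8, Escalate gives 10. Proposed Escalate is best. ✓
Country B (domestic pressure hawkish), facing Hard stance: Compromise gives 4, Escalate gives 1. Proposed Compromise is best. ✓

Yes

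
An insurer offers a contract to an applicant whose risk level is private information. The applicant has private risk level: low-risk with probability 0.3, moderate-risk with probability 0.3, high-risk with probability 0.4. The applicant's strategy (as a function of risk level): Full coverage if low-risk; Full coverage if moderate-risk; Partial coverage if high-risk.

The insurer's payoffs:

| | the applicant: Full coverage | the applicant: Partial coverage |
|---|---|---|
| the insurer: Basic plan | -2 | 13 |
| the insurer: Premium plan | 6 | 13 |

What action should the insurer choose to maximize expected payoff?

Premium plan

Compute the insurer's expected payoff for each action, taking the expectation over the applicant's type.
E[Basic plan] = 0.3·(-2) + 0.3·(-2) + 0.4·(13) = 4
E[Premium plan] = 0.3·(6) + 0.3·(6) + 0.4·(13) = 8.8
Best response: Premium plan (8.8 is the largest).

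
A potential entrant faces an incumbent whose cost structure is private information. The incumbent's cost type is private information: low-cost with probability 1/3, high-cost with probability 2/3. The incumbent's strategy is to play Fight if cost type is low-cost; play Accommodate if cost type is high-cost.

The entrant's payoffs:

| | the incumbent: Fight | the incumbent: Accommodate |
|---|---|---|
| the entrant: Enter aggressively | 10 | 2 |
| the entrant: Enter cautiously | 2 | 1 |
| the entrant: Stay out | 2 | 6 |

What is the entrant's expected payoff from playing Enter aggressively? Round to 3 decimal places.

Take the expectation over the incumbent's cost type, weighting each type's action by its prior probability.
E[Enter aggressively] = 1/3·10 + 2/3·2 = 10/3 + 4/3 = 14/3

4.667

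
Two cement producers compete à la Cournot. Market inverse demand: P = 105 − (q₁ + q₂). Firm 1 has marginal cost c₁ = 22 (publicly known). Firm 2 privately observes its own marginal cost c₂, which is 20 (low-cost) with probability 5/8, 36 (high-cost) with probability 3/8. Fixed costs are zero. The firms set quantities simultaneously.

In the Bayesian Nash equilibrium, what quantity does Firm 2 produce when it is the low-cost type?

Type-c best response for Firm 2: q₂(c) = (105 − c)/2 − q₁/2.
Firm 1 maximizes expected profit; its first-order condition is 105 − 2q₁ − E[q₂] − 22 = 0.
Substituting E[q₂] and solving: E[c₂] = 26, so q₁ = (105 − 2·22 + 26)/3 = 29.
q₂(low-cost) = (105 − 20 − 29)/2 = 28.

28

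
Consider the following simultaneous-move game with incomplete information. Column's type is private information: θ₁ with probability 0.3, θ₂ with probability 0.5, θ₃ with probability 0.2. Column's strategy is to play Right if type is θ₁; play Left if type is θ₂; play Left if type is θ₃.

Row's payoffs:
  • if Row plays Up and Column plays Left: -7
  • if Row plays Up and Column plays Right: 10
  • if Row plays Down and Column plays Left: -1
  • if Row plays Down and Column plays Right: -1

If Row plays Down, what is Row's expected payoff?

-1

E[Down] = 0.3·(-1) + 0.5·(-1) + 0.2·(-1) = (-0.3) + (-0.5) + (-0.2) = -1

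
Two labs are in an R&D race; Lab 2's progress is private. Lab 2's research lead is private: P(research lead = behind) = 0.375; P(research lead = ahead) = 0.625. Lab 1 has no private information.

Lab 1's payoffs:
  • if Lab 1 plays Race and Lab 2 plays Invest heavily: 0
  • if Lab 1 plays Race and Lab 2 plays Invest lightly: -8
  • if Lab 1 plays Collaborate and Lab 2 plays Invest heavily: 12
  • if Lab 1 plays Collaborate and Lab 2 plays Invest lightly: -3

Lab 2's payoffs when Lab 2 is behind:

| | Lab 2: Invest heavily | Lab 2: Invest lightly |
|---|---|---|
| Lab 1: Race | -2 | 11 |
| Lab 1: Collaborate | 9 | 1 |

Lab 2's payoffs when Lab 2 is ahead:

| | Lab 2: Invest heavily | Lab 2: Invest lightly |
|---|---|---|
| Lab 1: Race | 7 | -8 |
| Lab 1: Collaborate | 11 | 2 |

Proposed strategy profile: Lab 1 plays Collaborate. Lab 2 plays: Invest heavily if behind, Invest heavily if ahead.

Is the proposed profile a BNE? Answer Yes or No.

Lab 1 plays Collaborate: E[Collaborate] = 0.375·(12) + 0.625·(12) = 12; E[Race] = 0. Best-responding. ✓
Lab 2 (research lead behind), facing Collaborate: Invest heavily gives 9, Invest lightly gives 1. Proposed Invest heavily is best. ✓
Lab 2 (research lead ahead), facing Collaborate: Invest heavily gives 11, Invest lightly gives 2. Proposed Invest heavily is best. ✓

Yes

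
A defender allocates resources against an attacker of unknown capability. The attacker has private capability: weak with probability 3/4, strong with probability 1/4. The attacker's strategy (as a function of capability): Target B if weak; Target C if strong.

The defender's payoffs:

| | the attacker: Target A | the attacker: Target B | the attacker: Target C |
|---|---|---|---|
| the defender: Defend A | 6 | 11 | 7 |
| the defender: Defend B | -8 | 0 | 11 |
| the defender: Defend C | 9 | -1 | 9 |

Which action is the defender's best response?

Defend A

Compute the defender's expected payoff for each action, taking the expectation over the attacker's type.
E[Defend A] = 3/4·(11) + 1/4·(7) = 10
E[Defend B] = 3/4·(0) + 1/4·(11) = 11/4
E[Defend C] = 3/4·(-1) + 1/4·(9) = 3/2
Best response: Defend A (10 is the largest).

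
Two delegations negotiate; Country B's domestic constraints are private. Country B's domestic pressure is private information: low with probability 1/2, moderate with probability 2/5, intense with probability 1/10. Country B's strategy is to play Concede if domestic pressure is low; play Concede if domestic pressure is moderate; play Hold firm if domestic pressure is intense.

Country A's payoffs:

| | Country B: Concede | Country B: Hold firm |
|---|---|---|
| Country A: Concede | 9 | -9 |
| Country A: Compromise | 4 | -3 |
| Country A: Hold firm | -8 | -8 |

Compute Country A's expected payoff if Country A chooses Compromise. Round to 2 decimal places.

3.30

E[Compromise] = 1/2·4 + 2/5·4 + 1/10·(-3) = 2 + 8/5 + (-3/10) = 33/10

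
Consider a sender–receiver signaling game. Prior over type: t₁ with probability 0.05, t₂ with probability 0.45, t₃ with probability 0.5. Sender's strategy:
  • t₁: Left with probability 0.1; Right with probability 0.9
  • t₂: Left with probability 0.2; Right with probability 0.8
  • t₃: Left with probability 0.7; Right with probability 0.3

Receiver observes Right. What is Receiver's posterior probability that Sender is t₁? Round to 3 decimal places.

P(Right) = 0.05·0.9 + 0.45·0.8 + 0.5·0.3 = 0.555
P(t₁ | Right) = (0.05·0.9) / 0.555 = 0.045 / 0.555 = 0.0810811

0.081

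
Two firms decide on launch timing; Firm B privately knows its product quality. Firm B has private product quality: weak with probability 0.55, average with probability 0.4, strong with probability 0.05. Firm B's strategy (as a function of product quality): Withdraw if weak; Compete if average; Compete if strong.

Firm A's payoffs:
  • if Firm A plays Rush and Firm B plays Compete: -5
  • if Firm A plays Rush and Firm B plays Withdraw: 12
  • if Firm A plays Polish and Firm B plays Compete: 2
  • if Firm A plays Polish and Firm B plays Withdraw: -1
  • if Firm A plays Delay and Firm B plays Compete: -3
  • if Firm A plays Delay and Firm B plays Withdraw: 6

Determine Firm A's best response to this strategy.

Rush

Compute Firm A's expected payoff for each action, taking the expectation over Firm B's type.
E[Rush] = 0.55·(12) + 0.4·(-5) + 0.05·(-5) = 4.35
E[Polish] = 0.55·(-1) + 0.4·(2) + 0.05·(2) = 0.35
E[Delay] = 0.55·(6) + 0.4·(-3) + 0.05·(-3) = 1.95
Best response: Rush (4.35 is the largest).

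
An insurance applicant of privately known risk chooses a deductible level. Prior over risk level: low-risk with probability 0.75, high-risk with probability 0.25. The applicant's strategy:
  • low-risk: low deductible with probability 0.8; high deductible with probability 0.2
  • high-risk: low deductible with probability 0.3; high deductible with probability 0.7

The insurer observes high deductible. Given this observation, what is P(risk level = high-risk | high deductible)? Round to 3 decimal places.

Apply Bayes' rule using the sender's strategy as the likelihood.
P(high deductible) = 0.75·0.2 + 0.25·0.7 = 0.325
P(high-risk | high deductible) = (0.25·0.7) / 0.325 = 0.175 / 0.325 = 0.538462

0.538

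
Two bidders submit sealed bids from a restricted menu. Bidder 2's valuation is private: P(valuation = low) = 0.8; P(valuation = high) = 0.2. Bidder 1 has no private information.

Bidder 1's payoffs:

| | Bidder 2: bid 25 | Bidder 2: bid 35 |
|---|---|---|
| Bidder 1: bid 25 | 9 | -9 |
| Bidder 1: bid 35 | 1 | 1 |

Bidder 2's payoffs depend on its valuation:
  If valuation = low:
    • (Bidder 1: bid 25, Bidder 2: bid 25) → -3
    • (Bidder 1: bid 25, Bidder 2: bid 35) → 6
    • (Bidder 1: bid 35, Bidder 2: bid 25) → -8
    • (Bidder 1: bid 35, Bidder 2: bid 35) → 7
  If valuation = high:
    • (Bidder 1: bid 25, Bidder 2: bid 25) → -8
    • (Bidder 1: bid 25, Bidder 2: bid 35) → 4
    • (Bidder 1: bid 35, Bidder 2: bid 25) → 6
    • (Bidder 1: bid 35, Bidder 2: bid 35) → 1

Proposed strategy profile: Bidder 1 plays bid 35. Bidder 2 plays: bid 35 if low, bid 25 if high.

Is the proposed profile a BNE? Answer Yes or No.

Yes

A profile is a BNE iff every type of every player is best-responding given beliefs about the other side.
Bidder 1 plays bid 35: E[bid 35] = 0.8·(1) + 0.2·(1) = 1; E[bid 25] = -5.4. Best-responding. ✓
Bidder 2 (valuation low), facing bid 35: bid 25 gives -8, bid 35 gives 7. Proposed bid 35 is best. ✓
Bidder 2 (valuation high), facing bid 35: bid 25 gives 6, bid 35 gives 1. Proposed bid 25 is best. ✓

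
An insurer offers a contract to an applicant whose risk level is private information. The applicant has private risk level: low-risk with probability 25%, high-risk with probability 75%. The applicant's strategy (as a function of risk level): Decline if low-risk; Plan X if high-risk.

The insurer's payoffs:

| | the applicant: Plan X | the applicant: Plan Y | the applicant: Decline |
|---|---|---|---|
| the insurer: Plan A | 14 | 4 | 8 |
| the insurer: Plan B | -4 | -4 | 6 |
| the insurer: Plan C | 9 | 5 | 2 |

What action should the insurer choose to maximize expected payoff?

E[Plan A] = 0.25·(8) + 0.75·(14) = 12.5
E[Plan B] = 0.25·(6) + 0.75·(-4) = -1.5
E[Plan C] = 0.25·(2) + 0.75·(9) = 7.25
Best response: Plan A (12.5 is the largest).

Plan A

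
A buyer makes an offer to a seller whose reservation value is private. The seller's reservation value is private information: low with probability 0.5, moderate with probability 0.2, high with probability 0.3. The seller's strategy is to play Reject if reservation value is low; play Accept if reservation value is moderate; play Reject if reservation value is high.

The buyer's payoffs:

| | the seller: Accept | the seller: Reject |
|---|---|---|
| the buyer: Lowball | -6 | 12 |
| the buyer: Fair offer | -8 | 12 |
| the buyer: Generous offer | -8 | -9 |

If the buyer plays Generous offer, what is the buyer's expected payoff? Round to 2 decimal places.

E[Generous offer] = 0.5·(-9) + 0.2·(-8) + 0.3·(-9) = (-4.5) + (-1.6) + (-2.7) = -8.8

-8.80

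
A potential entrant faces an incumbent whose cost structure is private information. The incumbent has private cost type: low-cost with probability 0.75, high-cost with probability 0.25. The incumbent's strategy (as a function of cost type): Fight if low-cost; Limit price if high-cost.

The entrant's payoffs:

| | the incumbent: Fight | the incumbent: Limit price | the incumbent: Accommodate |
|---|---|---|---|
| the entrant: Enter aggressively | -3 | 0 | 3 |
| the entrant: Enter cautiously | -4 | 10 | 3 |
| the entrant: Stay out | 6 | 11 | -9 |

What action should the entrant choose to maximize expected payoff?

Stay out

E[Enter aggressively] = 0.75·(-3) + 0.25·(0) = -2.25
E[Enter cautiously] = 0.75·(-4) + 0.25·(10) = -0.5
E[Stay out] = 0.75·(6) + 0.25·(11) = 7.25
Best response: Stay out (7.25 is the largest).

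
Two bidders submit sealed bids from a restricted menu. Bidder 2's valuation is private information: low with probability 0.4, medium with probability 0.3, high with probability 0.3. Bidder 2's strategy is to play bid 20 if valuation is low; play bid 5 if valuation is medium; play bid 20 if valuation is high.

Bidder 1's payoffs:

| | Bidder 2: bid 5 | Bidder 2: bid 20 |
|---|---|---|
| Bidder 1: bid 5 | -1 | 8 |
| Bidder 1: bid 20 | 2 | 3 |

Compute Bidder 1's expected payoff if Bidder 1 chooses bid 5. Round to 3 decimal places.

5.300

Take the expectation over Bidder 2's valuation, weighting each type's action by its prior probability.
E[bid 5] = 0.4·8 + 0.3·(-1) + 0.3·8 = 3.2 + (-0.3) + 2.4 = 5.3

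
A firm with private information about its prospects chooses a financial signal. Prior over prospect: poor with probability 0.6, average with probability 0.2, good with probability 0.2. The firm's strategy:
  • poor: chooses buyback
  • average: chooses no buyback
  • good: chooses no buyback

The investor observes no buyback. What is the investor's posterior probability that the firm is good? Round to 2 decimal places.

Apply Bayes' rule using the sender's strategy as the likelihood.
P(no buyback) = 0.6·0 + 0.2·1 + 0.2·1 = 0.4
P(good | no buyback) = (0.2·1) / 0.4 = 0.2 / 0.4 = 0.5

0.50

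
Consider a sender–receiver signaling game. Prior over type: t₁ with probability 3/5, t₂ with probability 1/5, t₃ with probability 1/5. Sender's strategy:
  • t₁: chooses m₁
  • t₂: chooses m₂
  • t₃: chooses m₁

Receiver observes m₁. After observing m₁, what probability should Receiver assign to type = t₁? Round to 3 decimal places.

0.750

Apply Bayes' rule using the sender's strategy as the likelihood.
P(m₁) = (3/5)·1 + (1/5)·0 + (1/5)·1 = 4/5
P(t₁ | m₁) = ((3/5)·1) / (4/5) = (3/5) / (4/5) = 3/4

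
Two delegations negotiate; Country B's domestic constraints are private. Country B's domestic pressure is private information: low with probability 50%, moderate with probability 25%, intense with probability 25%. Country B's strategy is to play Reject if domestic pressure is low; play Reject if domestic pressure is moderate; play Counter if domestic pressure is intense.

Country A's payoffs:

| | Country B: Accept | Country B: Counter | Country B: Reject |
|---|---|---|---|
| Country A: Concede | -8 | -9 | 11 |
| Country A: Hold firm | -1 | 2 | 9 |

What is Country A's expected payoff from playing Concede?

6

E[Concede] = 0.5·11 + 0.25·11 + 0.25·(-9) = 5.5 + 2.75 + (-2.25) = 6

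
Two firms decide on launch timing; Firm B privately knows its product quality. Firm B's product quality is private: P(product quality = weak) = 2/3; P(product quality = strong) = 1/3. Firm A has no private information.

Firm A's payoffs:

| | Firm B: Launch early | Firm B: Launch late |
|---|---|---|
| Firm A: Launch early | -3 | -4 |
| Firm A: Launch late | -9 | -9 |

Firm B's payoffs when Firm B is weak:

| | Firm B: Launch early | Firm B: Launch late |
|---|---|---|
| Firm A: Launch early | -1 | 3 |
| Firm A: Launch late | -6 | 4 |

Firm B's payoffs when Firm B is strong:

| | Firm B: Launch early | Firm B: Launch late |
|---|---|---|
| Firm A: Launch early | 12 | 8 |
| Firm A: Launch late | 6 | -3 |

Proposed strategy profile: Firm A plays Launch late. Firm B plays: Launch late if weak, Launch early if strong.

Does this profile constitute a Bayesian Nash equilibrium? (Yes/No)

No

A profile is a BNE iff every type of every player is best-responding given beliefs about the other side.
Firm A plays Launch late: E[Launch late] = 2/3·(-9) + 1/3·(-9) = -9; E[Launch early] = -11/3. Not best-responding. ✗
Firm B (product quality weak), facing Launch late: Launch early gives -6, Launch late gives 4. Proposed Launch late is best. ✓
Firm B (product quality strong), facing Launch late: Launch early gives 6, Launch late gives -3. Proposed Launch early is best. ✓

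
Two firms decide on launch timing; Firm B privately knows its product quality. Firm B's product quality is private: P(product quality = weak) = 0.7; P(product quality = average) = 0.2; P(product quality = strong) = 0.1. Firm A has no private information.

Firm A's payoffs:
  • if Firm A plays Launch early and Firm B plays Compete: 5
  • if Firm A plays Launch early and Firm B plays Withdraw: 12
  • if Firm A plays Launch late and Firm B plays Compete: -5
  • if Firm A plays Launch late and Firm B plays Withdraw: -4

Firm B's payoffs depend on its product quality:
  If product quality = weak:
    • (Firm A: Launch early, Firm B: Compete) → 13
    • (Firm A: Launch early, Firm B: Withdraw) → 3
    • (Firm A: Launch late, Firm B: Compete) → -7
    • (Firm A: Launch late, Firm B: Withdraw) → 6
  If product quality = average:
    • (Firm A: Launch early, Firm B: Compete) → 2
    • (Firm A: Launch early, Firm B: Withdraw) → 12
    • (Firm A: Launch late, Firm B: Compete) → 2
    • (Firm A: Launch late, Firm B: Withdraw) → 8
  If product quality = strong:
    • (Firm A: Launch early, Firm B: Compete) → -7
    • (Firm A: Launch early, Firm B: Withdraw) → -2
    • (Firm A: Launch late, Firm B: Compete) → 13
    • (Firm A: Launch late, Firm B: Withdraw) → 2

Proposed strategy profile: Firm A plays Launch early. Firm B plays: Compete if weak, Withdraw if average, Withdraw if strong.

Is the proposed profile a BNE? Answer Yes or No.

Yes

Firm A plays Launch early: E[Launch early] = 0.7·(5) + 0.2·(12) + 0.1·(12) = 7.1; E[Launch late] = -4.7. Best-responding. ✓
Firm B (product quality weak), facing Launch early: Compete gives 13, Withdraw gives 3. Proposed Compete is best. ✓
Firm B (product quality average), facing Launch early: Compete gives 2, Withdraw gives 12. Proposed Withdraw is best. ✓
Firm B (product quality strong), facing Launch early: Compete gives -7, Withdraw gives -2. Proposed Withdraw is best. ✓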